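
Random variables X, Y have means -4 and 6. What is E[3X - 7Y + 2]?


E[3X - 7Y + 2] = 3*E[X] - 7*E[Y] + 2
= (3)*(-4) + (-7)*(6) + (2)
= -12 - 42 + 2 = -52

-52


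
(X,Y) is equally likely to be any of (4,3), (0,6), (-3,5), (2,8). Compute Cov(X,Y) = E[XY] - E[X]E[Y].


E[X]=3/4, E[Y]=11/2, E[XY]=13/4
Cov(X,Y) = E[XY] - E[X]E[Y] = 13/4 - 3/4*11/2 = -7/8

-7/8


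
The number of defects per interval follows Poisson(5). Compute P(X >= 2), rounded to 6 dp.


P(X>=2) = 1 - P(X<=1) = 1 - (e^(-5)*5^0/0! + e^(-5)*5^1/1!)
≈ 1 - (0.0067379470 + 0.0336897350)
= 1 - 0.0404276820 = 0.9595723180
≈ 0.959572

0.959572


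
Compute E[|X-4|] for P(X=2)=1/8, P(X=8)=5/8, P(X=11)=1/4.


E[|X-4|] = sum(g(x)*P(x))
= 2*1/8 + 4*5/8 + 7*1/4
= 9/2

9/2


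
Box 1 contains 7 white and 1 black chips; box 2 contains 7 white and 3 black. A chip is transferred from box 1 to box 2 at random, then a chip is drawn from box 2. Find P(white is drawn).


P(transfer white) = 7/8; P(transfer black) = 1/8
If white transferred: Urn II has 8 white of 11, so P(white|white moved) = 8/11
If black transferred: Urn II has 7 white of 11, so P(white|black moved) = 7/11
By total probability: P(white) = 7/8*8/11 + 1/8*7/11 = 63/88

63/88


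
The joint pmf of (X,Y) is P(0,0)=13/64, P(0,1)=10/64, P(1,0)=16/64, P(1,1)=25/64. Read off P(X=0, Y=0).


Read from table: P(X=0, Y=0) = 13/64

13/64


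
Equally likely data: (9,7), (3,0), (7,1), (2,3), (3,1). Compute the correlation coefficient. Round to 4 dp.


Cov(X,Y) = 4.2800, Var(X) = 7.3600, Var(Y) = 6.2400
rho = Cov/(sqrt(VarX)*sqrt(VarY)) = 0.6316

0.6316


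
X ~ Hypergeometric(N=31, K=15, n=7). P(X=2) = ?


P(X=2) = C(15,2)*C(16,5) / C(31,7)
= 105*4368 / 2629575
= 458640/2629575 = 784/4495

784/4495


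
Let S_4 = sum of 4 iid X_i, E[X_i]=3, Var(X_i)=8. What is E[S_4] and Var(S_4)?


E[S_n] = n*mu = 4*3 = 12
Var(S_n) = n*sigma^2 = 4*8 = 32

E[S_4]=12, Var(S_4)=32


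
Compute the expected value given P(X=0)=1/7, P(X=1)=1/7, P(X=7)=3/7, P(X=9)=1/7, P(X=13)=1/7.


E[X] = sum(x * P(x))
= 0*1/7 + 1*1/7 + 7*3/7 + 9*1/7 + 13*1/7
= 44/7

44/7


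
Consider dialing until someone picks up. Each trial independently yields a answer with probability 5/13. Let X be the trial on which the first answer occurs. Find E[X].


For geometric (trials until first success), E[X] = 1/p = 1/(5/13) = 13/5

13/5


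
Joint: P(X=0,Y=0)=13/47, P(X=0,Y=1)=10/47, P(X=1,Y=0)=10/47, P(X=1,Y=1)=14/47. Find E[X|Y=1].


P(Y=1) = 24/47
E[X|Y=1] = (0*10 + 1*14)/24 = 14/24 = 7/12

7/12


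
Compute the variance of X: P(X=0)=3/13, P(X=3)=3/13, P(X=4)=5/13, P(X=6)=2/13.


E[X] = 41/13, E[X^2] = 179/13
Var(X) = E[X^2] - (E[X])^2 = 179/13 - (41/13)^2 = 646/169

646/169


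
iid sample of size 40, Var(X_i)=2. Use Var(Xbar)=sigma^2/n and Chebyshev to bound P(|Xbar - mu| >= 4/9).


Var(Xbar) = Var(X)/n = 2/40
Chebyshev: P(|Xbar-mu| >= 4/9) <= Var(Xbar)/(4/9)^2 = (1/20)/(16/81) = 81/320

81/320


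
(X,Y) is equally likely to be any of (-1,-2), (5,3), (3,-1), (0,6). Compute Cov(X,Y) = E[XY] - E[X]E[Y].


E[X]=7/4, E[Y]=3/2, E[XY]=7/2
Cov(X,Y) = E[XY] - E[X]E[Y] = 7/2 - 7/4*3/2 = 7/8

7/8


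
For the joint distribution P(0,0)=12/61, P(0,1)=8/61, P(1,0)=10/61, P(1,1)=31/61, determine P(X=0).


P(X=0) = P(0,0)+P(0,1) = 12/61 + 8/61 = 20/61

20/61


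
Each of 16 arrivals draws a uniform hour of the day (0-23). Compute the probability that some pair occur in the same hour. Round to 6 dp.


P(all different) = prod((24-i)/24 for i=0..15) = 0.001270
P(at least one match) = 1 - 0.001270 = 0.998730

0.998730


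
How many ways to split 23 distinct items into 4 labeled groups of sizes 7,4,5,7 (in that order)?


23! = 25852016738884976640000
Denominator: 7!=5040 * 4!=24 * 5!=120 * 7!=5040
Coefficient = 25852016738884976640000 / 73156608000 = 353379106080

353379106080


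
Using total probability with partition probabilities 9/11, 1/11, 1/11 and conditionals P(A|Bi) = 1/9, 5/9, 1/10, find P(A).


P(A) = P(A|B1)P(B1) + P(A|B2)P(B2) + P(A|B3)P(B3)
= 1/9*9/11 + 5/9*1/11 + 1/10*1/11
= 1/11 + 5/99 + 1/110 = 149/990

149/990


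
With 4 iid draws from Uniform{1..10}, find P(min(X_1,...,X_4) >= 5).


P(min >= 5) = P(all X_i >= 5) = (P(X_1 >= 5))^4
= (6/10)^4 = (3/5)^4 = 81/625

81/625


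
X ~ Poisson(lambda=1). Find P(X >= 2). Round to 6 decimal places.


P(X>=2) = 1 - P(X<=1) = 1 - (e^(-1)*1^0/0! + e^(-1)*1^1/1!)
≈ 1 - (0.3678794412 + 0.3678794412)
= 1 - 0.7357588824 = 0.2642411176
≈ 0.264241

0.264241


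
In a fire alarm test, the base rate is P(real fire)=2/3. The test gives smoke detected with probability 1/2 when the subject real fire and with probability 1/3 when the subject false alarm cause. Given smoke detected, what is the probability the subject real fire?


P(A) = P(A|B)P(B) + P(A|B')P(B') = 1/2*2/3 + 1/3*1/3 = 4/9
P(B|A) = P(A|B)P(B)/P(A) = (1/3)/(4/9) = 3/4

3/4


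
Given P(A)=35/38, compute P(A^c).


P(A') = 1 - P(A) = 1 - 35/38 = 3/38

3/38


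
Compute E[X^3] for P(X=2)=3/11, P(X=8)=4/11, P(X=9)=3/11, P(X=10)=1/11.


E[X^3] = sum(g(x)*P(x))
= 8*3/11 + 512*4/11 + 729*3/11 + 1000*1/11
= 5259/11

5259/11


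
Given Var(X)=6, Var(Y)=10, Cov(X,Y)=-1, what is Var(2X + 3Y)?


Var(2X + 3Y) = 2^2*Var(X) + 3^2*Var(Y) + 2*2*3*Cov(X,Y)
= 4*6 + 9*10 + 12*(-1)
= 24 + 90 - 12 = 102

102


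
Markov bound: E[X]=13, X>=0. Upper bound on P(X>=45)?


Markov: P(X >= a) <= E[X]/a
P(X >= 45) <= 13/45

13/45


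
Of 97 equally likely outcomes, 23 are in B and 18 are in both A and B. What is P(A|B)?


P(A|B) = P(A∩B)/P(B) = (18/97)/(23/97) = 18/23

18/23


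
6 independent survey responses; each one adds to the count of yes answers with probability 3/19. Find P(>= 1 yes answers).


P(at least one) = 1 - P(none)
P(none) = (1 - 3/19)^6 = (16/19)^6 = 16777216/47045881
P(at least one) = 1 - 16777216/47045881 = 30268665/47045881

30268665/47045881


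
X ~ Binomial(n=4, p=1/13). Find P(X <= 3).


P(X<=3) = P(X=0) + P(X=1) + P(X=2) + P(X=3)
= 20736/28561 + 6912/28561 + 864/28561 + 48/28561
= 28560/28561

28560/28561


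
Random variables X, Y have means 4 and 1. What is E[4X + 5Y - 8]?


E[4X + 5Y - 8] = 4*E[X] + 5*E[Y] - 8
= (4)*(4) + (5)*(1) + (-8)
= 16 + 5 - 8 = 13

13


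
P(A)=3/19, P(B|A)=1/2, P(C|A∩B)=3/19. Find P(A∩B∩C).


P(A∩B∩C) = P(A) * P(B|A) * P(C|A∩B)
= 3/19 * 1/2 * 3/19
= 3/38 * 3/19 = 9/722

9/722


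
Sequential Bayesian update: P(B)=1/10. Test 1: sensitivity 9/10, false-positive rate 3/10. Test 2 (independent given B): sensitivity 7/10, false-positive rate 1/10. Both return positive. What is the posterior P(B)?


After test 1: P(+) = 9/10*1/10 + 3/10*9/10 = 9/25
P(B|+) = (9/100)/(9/25) = 1/4
After test 2 (use post1 as new prior): P(+) = 7/10*1/4 + 1/10*3/4 = 1/4
P(B|+,+) = (7/40)/(1/4) = 7/10

7/10


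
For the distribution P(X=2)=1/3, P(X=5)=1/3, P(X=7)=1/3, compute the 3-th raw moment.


E[X^3] = sum(x^3 * P(x))
= 8*1/3 + 125*1/3 + 343*1/3
= 476/3

476/3


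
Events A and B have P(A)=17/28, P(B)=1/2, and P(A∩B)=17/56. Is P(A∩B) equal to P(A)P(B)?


P(A)*P(B) = 17/28*1/2 = 17/56
P(A∩B) = 17/56, which equals P(A)P(B), so independent

Yes, A and B are independent


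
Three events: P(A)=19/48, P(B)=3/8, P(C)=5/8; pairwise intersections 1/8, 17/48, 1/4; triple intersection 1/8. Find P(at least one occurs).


P(A∪B∪C) = P(A)+P(B)+P(C) - P(AB)-P(AC)-P(BC) + P(ABC)
= 19/48+3/8+5/8 - 1/8-17/48-1/4 + 1/8
= 19/24

19/24


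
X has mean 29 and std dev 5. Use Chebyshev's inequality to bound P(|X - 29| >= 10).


k = 10/5 = 2
Chebyshev: P(|X-mu| >= k*sigma) <= 1/k^2 = 1/2^2 = 1/4

1/4


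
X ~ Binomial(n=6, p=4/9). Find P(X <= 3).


P(X<=3) = P(X=0) + P(X=1) + P(X=2) + P(X=3)
= 15625/531441 + 25000/177147 + 50000/177147 + 160000/531441
= 400625/531441

400625/531441


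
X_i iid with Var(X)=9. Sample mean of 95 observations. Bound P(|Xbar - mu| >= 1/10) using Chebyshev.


Var(Xbar) = Var(X)/n = 9/95
Chebyshev: P(|Xbar-mu| >= 1/10) <= Var(Xbar)/(1/10)^2 = (9/95)/(1/100) = 180/19
Bound exceeds 1, so trivial bound: 1

1


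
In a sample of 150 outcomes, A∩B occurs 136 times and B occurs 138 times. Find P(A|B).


P(A|B) = P(A∩B)/P(B) = (136/150)/(138/150) = 136/138 = 68/69

68/69


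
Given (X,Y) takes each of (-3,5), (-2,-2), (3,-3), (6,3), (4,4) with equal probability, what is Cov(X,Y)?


E[X]=8/5, E[Y]=7/5, E[XY]=14/5
Cov(X,Y) = E[XY] - E[X]E[Y] = 14/5 - 8/5*7/5 = 14/25

14/25


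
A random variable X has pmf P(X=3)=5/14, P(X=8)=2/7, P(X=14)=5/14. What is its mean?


E[X] = sum(x * P(x))
= 3*5/14 + 8*2/7 + 14*5/14
= 117/14

117/14


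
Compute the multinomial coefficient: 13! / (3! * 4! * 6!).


13! = 6227020800
Denominator: 3!=6 * 4!=24 * 6!=720
Coefficient = 6227020800 / 103680 = 60060

60060


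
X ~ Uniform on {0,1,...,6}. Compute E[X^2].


E[X^2] = (1/7) * sum(x^2 for x=0..6)
= 91/7 = 13

13


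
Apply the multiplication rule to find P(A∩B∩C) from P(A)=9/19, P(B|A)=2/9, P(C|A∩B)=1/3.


P(A∩B∩C) = P(A) * P(B|A) * P(C|A∩B)
= 9/19 * 2/9 * 1/3
= 2/19 * 1/3 = 2/57

2/57


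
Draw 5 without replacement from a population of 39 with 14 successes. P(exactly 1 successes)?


P(X=1) = C(14,1)*C(25,4) / C(39,5)
= 14*12650 / 575757
= 177100/575757 = 25300/82251

25300/82251


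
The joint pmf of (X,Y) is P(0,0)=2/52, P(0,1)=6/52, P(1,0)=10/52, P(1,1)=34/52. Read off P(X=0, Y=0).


Read from table: P(X=0, Y=0) = 2/52 = 1/26

1/26


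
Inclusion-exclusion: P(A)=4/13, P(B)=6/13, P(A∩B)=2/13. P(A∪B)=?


P(A∪B) = P(A) + P(B) - P(A∩B)
= 4/13 + 6/13 - 2/13 = 8/13

8/13


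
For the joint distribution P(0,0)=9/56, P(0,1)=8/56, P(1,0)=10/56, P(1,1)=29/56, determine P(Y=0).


P(Y=0) = P(0,0)+P(1,0) = 9/56 + 10/56 = 19/56

19/56


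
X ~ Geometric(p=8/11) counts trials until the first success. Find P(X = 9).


P(X=9) = (1-p)^8 * p = (3/11)^8 * 8/11
= 6561/214358881 * 8/11 = 52488/2357947691

52488/2357947691


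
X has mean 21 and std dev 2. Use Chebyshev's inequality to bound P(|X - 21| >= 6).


k = 6/2 = 3
Chebyshev: P(|X-mu| >= k*sigma) <= 1/k^2 = 1/3^2 = 1/9

1/9


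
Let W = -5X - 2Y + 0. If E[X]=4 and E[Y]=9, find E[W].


E[-5X - 2Y + 0] = -5*E[X] - 2*E[Y] + 0
= (-5)*(4) + (-2)*(9) + (0)
= -20 - 18 + 0 = -38

-38


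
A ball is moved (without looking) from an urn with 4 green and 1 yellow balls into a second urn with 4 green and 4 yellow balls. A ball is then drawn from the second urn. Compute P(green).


P(transfer green) = 4/5; P(transfer yellow) = 1/5
If green transferred: Urn II has 5 green of 9, so P(green|green moved) = 5/9
If yellow transferred: Urn II has 4 green of 9, so P(green|yellow moved) = 4/9
By total probability: P(green) = 4/5*5/9 + 1/5*4/9 = 8/15

8/15


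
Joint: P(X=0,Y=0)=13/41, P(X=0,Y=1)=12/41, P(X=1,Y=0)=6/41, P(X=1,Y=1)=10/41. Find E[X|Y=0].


P(Y=0) = 19/41
E[X|Y=0] = (0*13 + 1*6)/19 = 6/19

6/19


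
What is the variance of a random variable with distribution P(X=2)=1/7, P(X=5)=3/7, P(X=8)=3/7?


E[X] = 41/7, E[X^2] = 271/7
Var(X) = E[X^2] - (E[X])^2 = 271/7 - (41/7)^2 = 216/49

216/49


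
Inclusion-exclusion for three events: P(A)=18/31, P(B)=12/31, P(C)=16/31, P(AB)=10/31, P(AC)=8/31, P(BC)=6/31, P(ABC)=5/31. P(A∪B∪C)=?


P(A∪B∪C) = P(A)+P(B)+P(C) - P(AB)-P(AC)-P(BC) + P(ABC)
= 18/31+12/31+16/31 - 10/31-8/31-6/31 + 5/31
= 27/31

27/31


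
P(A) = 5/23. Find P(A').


P(A') = 1 - P(A) = 1 - 5/23 = 18/23

18/23


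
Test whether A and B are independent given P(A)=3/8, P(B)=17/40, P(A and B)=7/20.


P(A)*P(B) = 3/8*17/40 = 51/320
P(A∩B) = 7/20 != 51/320, so not independent

No, A and B are not independent


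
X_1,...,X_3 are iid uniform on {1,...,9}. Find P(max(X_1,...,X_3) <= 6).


P(max <= 6) = P(all X_i <= 6) = (P(X_1 <= 6))^3
= (6/9)^3 = (2/3)^3 = 8/27

8/27


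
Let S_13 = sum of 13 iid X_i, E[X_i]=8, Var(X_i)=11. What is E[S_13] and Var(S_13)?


E[S_n] = n*mu = 13*8 = 104
Var(S_n) = n*sigma^2 = 13*11 = 143

E[S_13]=104, Var(S_13)=143


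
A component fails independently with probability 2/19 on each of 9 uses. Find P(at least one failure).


P(at least one) = 1 - P(none)
P(none) = (1 - 2/19)^9 = (17/19)^9 = 118587876497/322687697779
P(at least one) = 1 - 118587876497/322687697779 = 204099821282/322687697779

204099821282/322687697779


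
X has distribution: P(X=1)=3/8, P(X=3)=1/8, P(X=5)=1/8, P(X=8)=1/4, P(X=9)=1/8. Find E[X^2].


E[X^2] = sum(g(x)*P(x))
= 1*3/8 + 9*1/8 + 25*1/8 + 64*1/4 + 81*1/8
= 123/4

123/4


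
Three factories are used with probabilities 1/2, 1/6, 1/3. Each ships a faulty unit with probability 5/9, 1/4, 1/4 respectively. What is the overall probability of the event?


P(A) = P(A|B1)P(B1) + P(A|B2)P(B2) + P(A|B3)P(B3)
= 5/9*1/2 + 1/4*1/6 + 1/4*1/3
= 5/18 + 1/24 + 1/12 = 29/72

29/72


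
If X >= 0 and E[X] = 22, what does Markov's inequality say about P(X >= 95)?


Markov: P(X >= a) <= E[X]/a
P(X >= 95) <= 22/95

22/95


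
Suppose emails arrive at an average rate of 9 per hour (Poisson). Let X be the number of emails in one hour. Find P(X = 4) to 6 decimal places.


P(X=4) = e^(-9) * 9^4 / 4!
≈ 0.0001234098041 * 6561 / 24
≈ 0.033737

0.033737


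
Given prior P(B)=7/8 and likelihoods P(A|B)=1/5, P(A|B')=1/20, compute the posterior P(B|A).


P(A) = P(A|B)P(B) + P(A|B')P(B') = 1/5*7/8 + 1/20*1/8 = 29/160
P(B|A) = P(A|B)P(B)/P(A) = (7/40)/(29/160) = 28/29

28/29


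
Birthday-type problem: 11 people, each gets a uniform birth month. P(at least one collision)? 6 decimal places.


P(all different) = prod((12-i)/12 for i=0..10) = 0.000645
P(at least one match) = 1 - 0.000645 = 0.999355

0.999355


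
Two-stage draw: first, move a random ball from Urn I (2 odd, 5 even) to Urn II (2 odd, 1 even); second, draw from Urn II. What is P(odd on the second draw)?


P(transfer odd) = 2/7; P(transfer even) = 5/7
If odd transferred: Urn II has 3 odd of 4, so P(odd|odd moved) = 3/4
If even transferred: Urn II has 2 odd of 4, so P(odd|even moved) = 1/2
By total probability: P(odd) = 2/7*3/4 + 5/7*1/2 = 4/7

4/7


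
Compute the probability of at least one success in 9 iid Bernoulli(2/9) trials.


P(at least one) = 1 - P(none)
P(none) = (1 - 2/9)^9 = (7/9)^9 = 40353607/387420489
P(at least one) = 1 - 40353607/387420489 = 347066882/387420489

347066882/387420489


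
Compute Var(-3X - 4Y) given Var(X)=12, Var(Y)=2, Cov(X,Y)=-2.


Var(-3X - 4Y) = (-3)^2*Var(X) + (-4)^2*Var(Y) + 2*(-3)*(-4)*Cov(X,Y)
= 9*12 + 16*2 + 24*(-2)
= 108 + 32 - 48 = 92

92


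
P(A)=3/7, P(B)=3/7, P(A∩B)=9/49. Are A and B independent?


P(A)*P(B) = 3/7*3/7 = 9/49
P(A∩B) = 9/49, which equals P(A)P(B), so independent

Yes, A and B are independent


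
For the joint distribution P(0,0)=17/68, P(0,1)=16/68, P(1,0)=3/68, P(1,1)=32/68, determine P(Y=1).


P(Y=1) = P(0,1)+P(1,1) = 16/68 + 32/68 = 48/68 = 12/17

12/17


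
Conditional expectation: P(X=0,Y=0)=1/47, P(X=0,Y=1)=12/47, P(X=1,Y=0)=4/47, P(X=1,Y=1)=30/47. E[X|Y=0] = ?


P(Y=0) = 5/47
E[X|Y=0] = (0*1 + 1*4)/5 = 4/5

4/5


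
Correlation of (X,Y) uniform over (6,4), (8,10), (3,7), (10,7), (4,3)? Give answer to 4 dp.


Cov(X,Y) = 2.9600, Var(X) = 6.5600, Var(Y) = 6.1600
rho = Cov/(sqrt(VarX)*sqrt(VarY)) = 0.4656

0.4656


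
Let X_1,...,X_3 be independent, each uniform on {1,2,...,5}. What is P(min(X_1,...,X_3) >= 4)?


P(min >= 4) = P(all X_i >= 4) = (P(X_1 >= 4))^3
= (2/5)^3 = 8/125

8/125


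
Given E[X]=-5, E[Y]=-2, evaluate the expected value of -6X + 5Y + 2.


E[-6X + 5Y + 2] = -6*E[X] + 5*E[Y] + 2
= (-6)*(-5) + (5)*(-2) + (2)
= 30 - 10 + 2 = 22

22


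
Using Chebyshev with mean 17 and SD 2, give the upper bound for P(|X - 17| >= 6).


k = 6/2 = 3
Chebyshev: P(|X-mu| >= k*sigma) <= 1/k^2 = 1/3^2 = 1/9

1/9


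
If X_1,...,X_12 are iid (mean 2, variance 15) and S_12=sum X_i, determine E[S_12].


E[S_n] = n*E[X_1] = 12*2 = 24

24


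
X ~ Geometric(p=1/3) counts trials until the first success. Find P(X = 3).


P(X=3) = (1-p)^2 * p = (2/3)^2 * 1/3
= 4/9 * 1/3 = 4/27

4/27


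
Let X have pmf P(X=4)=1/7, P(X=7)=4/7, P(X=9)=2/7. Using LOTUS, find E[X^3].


E[X^3] = sum(g(x)*P(x))
= 64*1/7 + 343*4/7 + 729*2/7
= 2894/7

2894/7


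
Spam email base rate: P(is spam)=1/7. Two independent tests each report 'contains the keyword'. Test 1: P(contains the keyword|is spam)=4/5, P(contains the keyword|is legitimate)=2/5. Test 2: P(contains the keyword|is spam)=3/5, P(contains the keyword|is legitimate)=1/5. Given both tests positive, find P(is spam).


After test 1: P(+) = 4/5*1/7 + 2/5*6/7 = 16/35
P(B|+) = (4/35)/(16/35) = 1/4
After test 2 (use post1 as new prior): P(+) = 3/5*1/4 + 1/5*3/4 = 3/10
P(B|+,+) = (3/20)/(3/10) = 1/2

1/2


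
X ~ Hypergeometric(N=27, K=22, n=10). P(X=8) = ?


P(X=8) = C(22,8)*C(5,2) / C(27,10)
= 319770*10 / 8436285
= 3197700/8436285 = 340/897

340/897


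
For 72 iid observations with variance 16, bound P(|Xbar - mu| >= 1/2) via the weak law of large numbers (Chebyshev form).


Var(Xbar) = Var(X)/n = 16/72
Chebyshev: P(|Xbar-mu| >= 1/2) <= Var(Xbar)/(1/2)^2 = (2/9)/(1/4) = 8/9

8/9


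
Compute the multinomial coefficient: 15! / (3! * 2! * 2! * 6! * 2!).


15! = 1307674368000
Denominator: 3!=6 * 2!=2 * 2!=2 * 6!=720 * 2!=2
Coefficient = 1307674368000 / 34560 = 37837800

37837800


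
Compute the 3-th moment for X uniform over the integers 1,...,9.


E[X^3] = (1/9) * sum(x^3 for x=1..9)
= 2025/9 = 225

225


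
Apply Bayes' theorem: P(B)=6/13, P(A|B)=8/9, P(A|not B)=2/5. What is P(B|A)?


P(A) = P(A|B)P(B) + P(A|B')P(B') = 8/9*6/13 + 2/5*7/13 = 122/195
P(B|A) = P(A|B)P(B)/P(A) = (16/39)/(122/195) = 40/61

40/61


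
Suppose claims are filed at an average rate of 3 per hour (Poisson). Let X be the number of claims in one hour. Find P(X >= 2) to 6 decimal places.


P(X>=2) = 1 - P(X<=1) = 1 - (e^(-3)*3^0/0! + e^(-3)*3^1/1!)
≈ 1 - (0.0497870684 + 0.1493612051)
= 1 - 0.1991482735 = 0.8008517265
≈ 0.800852

0.800852


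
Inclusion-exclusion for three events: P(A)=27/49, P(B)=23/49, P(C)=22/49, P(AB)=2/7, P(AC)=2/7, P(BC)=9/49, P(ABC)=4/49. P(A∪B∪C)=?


P(A∪B∪C) = P(A)+P(B)+P(C) - P(AB)-P(AC)-P(BC) + P(ABC)
= 27/49+23/49+22/49 - 2/7-2/7-9/49 + 4/49
= 39/49

39/49


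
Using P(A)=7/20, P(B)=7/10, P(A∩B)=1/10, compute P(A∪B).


P(A∪B) = P(A) + P(B) - P(A∩B)
= 7/20 + 7/10 - 1/10 = 19/20

19/20


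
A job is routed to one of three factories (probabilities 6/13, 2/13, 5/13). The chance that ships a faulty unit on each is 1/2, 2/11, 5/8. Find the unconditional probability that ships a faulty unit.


P(A) = P(A|B1)P(B1) + P(A|B2)P(B2) + P(A|B3)P(B3)
= 1/2*6/13 + 2/11*2/13 + 5/8*5/13
= 3/13 + 4/143 + 25/104 = 571/1144

571/1144


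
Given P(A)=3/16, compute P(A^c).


P(A') = 1 - P(A) = 1 - 3/16 = 13/16

13/16


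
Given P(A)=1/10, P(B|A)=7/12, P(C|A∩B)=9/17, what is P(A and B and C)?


P(A∩B∩C) = P(A) * P(B|A) * P(C|A∩B)
= 1/10 * 7/12 * 9/17
= 7/120 * 9/17 = 21/680

21/680


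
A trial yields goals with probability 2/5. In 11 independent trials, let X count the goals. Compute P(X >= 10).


P(X>=10) = P(X=10) + P(X=11)
= 33792/48828125 + 2048/48828125
= 7168/9765625

7168/9765625


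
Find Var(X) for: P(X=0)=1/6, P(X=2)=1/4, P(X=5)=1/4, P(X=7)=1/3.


E[X] = 49/12, E[X^2] = 283/12
Var(X) = E[X^2] - (E[X])^2 = 283/12 - (49/12)^2 = 995/144

995/144


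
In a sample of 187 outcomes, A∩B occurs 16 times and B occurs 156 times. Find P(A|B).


P(A|B) = P(A∩B)/P(B) = (16/187)/(156/187) = 16/156 = 4/39

4/39


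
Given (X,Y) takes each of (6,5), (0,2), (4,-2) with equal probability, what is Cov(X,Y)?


E[X]=10/3, E[Y]=5/3, E[XY]=22/3
Cov(X,Y) = E[XY] - E[X]E[Y] = 22/3 - 10/3*5/3 = 16/9

16/9


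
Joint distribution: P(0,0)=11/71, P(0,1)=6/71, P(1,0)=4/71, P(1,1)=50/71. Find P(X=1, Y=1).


Read from table: P(X=1, Y=1) = 50/71

50/71


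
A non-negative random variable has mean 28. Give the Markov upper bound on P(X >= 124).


Markov: P(X >= a) <= E[X]/a
P(X >= 124) <= 28/124 = 7/31

7/31


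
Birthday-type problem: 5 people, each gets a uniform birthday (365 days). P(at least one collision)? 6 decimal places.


P(all different) = prod((365-i)/365 for i=0..4) = 0.972864
P(at least one match) = 1 - 0.972864 = 0.027136

0.027136


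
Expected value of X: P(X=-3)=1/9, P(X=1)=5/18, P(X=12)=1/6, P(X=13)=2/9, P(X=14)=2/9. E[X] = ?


E[X] = sum(x * P(x))
= -3*1/9 + 1*5/18 + 12*1/6 + 13*2/9 + 14*2/9
= 143/18

143/18


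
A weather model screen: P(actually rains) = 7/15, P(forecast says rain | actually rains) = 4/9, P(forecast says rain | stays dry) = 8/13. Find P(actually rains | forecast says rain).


P(A) = P(A|B)P(B) + P(A|B')P(B') = 4/9*7/15 + 8/13*8/15 = 188/351
P(B|A) = P(A|B)P(B)/P(A) = (28/135)/(188/351) = 91/235

91/235


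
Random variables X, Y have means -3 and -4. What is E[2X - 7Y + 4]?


E[2X - 7Y + 4] = 2*E[X] - 7*E[Y] + 4
= (2)*(-3) + (-7)*(-4) + (4)
= -6 + 28 + 4 = 26

26


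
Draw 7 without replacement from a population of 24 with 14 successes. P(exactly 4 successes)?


P(X=4) = C(14,4)*C(10,3) / C(24,7)
= 1001*120 / 346104
= 120120/346104 = 455/1311

455/1311


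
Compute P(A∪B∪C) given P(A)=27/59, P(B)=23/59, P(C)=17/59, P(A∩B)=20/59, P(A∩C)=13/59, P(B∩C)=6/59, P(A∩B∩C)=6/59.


P(A∪B∪C) = P(A)+P(B)+P(C) - P(AB)-P(AC)-P(BC) + P(ABC)
= 27/59+23/59+17/59 - 20/59-13/59-6/59 + 6/59
= 34/59

34/59


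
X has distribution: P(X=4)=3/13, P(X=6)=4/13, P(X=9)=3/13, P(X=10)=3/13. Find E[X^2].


E[X^2] = sum(g(x)*P(x))
= 16*3/13 + 36*4/13 + 81*3/13 + 100*3/13
= 735/13

735/13


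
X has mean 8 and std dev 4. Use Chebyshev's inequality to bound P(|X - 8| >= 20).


k = 20/4 = 5
Chebyshev: P(|X-mu| >= k*sigma) <= 1/k^2 = 1/5^2 = 1/25

1/25


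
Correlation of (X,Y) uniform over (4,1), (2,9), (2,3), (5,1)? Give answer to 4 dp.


Cov(X,Y) = -3.1250, Var(X) = 1.6875, Var(Y) = 10.7500
rho = Cov/(sqrt(VarX)*sqrt(VarY)) = -0.7337

-0.7337


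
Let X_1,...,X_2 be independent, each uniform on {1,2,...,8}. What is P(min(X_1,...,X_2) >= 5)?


P(min >= 5) = P(all X_i >= 5) = (P(X_1 >= 5))^2
= (4/8)^2 = (1/2)^2 = 1/4

1/4


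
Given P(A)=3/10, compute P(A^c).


P(A') = 1 - P(A) = 1 - 3/10 = 7/10

7/10


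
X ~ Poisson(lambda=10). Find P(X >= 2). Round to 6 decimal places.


P(X>=2) = 1 - P(X<=1) = 1 - (e^(-10)*10^0/0! + e^(-10)*10^1/1!)
≈ 1 - (0.0000453999 + 0.0004539993)
= 1 - 0.0004993992 = 0.9995006008
≈ 0.999501

0.999501


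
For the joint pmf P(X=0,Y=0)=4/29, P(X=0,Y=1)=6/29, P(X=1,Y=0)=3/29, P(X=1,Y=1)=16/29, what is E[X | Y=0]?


P(Y=0) = 7/29
E[X|Y=0] = (0*4 + 1*3)/7 = 3/7

3/7


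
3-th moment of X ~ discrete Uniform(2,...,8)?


E[X^3] = (1/7) * sum(x^3 for x=2..8)
= 1295/7 = 185

185


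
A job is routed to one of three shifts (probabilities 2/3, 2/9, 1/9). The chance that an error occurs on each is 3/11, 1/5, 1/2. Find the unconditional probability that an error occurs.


P(A) = P(A|B1)P(B1) + P(A|B2)P(B2) + P(A|B3)P(B3)
= 3/11*2/3 + 1/5*2/9 + 1/2*1/9
= 2/11 + 2/45 + 1/18 = 31/110

31/110


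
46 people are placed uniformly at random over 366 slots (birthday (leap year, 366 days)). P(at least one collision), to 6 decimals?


P(all different) = prod((366-i)/366 for i=0..45) = 0.052187
P(at least one match) = 1 - 0.052187 = 0.947813

0.947813


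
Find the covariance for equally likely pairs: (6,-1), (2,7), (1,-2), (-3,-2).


E[X]=3/2, E[Y]=1/2, E[XY]=3
Cov(X,Y) = E[XY] - E[X]E[Y] = 3 - 3/2*1/2 = 9/4

9/4


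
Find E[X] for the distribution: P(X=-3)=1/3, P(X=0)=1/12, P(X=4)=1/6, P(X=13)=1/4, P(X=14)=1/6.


E[X] = sum(x * P(x))
= -3*1/3 + 0*1/12 + 4*1/6 + 13*1/4 + 14*1/6
= 21/4

21/4


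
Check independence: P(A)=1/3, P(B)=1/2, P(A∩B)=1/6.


P(A)*P(B) = 1/3*1/2 = 1/6
P(A∩B) = 1/6, which equals P(A)P(B), so independent

Yes, A and B are independent


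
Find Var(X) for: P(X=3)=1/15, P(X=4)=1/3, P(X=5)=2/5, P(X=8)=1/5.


E[X] = 77/15, E[X^2] = 431/15
Var(X) = E[X^2] - (E[X])^2 = 431/15 - (77/15)^2 = 536/225

536/225


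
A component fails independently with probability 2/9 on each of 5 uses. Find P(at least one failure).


P(at least one) = 1 - P(none)
P(none) = (1 - 2/9)^5 = (7/9)^5 = 16807/59049
P(at least one) = 1 - 16807/59049 = 42242/59049

42242/59049


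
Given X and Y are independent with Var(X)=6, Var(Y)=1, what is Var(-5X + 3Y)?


Independence => Cov(X,Y)=0
Var(-5X + 3Y) = (-5)^2*Var(X) + 3^2*Var(Y)
= 25*6 + 9*1 = 159

159


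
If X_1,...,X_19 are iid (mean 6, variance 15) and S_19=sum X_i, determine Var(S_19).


By independence, Var(S_n) = n*Var(X_1) = 19*15 = 285

285


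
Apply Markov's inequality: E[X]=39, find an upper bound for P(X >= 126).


Markov: P(X >= a) <= E[X]/a
P(X >= 126) <= 39/126 = 13/42

13/42


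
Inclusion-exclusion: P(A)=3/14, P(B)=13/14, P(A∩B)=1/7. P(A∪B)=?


P(A∪B) = P(A) + P(B) - P(A∩B)
= 3/14 + 13/14 - 1/7 = 1

1


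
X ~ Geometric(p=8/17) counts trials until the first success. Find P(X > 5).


P(X > 5) = P(first 5 trials all fail) = (1-p)^5 = (9/17)^5 = 59049/1419857

59049/1419857


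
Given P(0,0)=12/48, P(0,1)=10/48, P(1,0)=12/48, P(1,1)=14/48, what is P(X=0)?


P(X=0) = P(0,0)+P(0,1) = 12/48 + 10/48 = 22/48 = 11/24

11/24


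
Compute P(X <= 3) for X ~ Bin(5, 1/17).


P(X<=3) = P(X=0) + P(X=1) + P(X=2) + P(X=3)
= 1048576/1419857 + 327680/1419857 + 40960/1419857 + 2560/1419857
= 1419776/1419857

1419776/1419857


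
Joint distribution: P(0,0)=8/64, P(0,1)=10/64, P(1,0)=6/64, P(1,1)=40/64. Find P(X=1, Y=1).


Read from table: P(X=1, Y=1) = 40/64 = 5/8

5/8


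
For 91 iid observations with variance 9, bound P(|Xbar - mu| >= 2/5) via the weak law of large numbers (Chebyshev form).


Var(Xbar) = Var(X)/n = 9/91
Chebyshev: P(|Xbar-mu| >= 2/5) <= Var(Xbar)/(2/5)^2 = (9/91)/(4/25) = 225/364

225/364


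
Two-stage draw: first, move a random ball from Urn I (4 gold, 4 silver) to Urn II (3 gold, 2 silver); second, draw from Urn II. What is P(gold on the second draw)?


P(transfer gold) = 4/8 = 1/2; P(transfer silver) = 1/2
If gold transferred: Urn II has 4 gold of 6, so P(gold|gold moved) = 2/3
If silver transferred: Urn II has 3 gold of 6, so P(gold|silver moved) = 1/2
By total probability: P(gold) = 1/2*2/3 + 1/2*1/2 = 7/12

7/12


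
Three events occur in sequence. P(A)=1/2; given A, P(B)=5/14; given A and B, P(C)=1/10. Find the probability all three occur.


P(A∩B∩C) = P(A) * P(B|A) * P(C|A∩B)
= 1/2 * 5/14 * 1/10
= 5/28 * 1/10 = 1/56

1/56


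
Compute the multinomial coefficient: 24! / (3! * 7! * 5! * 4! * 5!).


24! = 620448401733239439360000
Denominator: 3!=6 * 7!=5040 * 5!=120 * 4!=24 * 5!=120
Coefficient = 620448401733239439360000 / 10450944000 = 59367689821440

59367689821440


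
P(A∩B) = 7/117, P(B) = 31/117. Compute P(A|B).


P(A|B) = P(A∩B)/P(B) = (7/117)/(31/117) = 7/31

7/31


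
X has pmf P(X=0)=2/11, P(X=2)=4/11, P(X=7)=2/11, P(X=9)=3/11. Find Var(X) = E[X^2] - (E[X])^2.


E[X] = 49/11, E[X^2] = 357/11
Var(X) = E[X^2] - (E[X])^2 = 357/11 - (49/11)^2 = 1526/121

1526/121


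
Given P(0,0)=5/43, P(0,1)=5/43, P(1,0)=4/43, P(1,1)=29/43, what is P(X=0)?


P(X=0) = P(0,0)+P(0,1) = 5/43 + 5/43 = 10/43

10/43


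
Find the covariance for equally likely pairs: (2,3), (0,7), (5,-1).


E[X]=7/3, E[Y]=3, E[XY]=1/3
Cov(X,Y) = E[XY] - E[X]E[Y] = 1/3 - 7/3*3 = -20/3

-20/3


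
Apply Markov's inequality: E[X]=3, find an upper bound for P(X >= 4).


Markov: P(X >= a) <= E[X]/a
P(X >= 4) <= 3/4

3/4


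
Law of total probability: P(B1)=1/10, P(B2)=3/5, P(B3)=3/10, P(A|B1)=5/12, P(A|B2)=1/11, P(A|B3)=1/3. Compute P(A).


P(A) = P(A|B1)P(B1) + P(A|B2)P(B2) + P(A|B3)P(B3)
= 5/12*1/10 + 1/11*3/5 + 1/3*3/10
= 1/24 + 3/55 + 1/10 = 259/1320

259/1320


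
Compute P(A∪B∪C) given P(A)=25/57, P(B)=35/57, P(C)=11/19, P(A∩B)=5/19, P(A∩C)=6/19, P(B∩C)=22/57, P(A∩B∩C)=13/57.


P(A∪B∪C) = P(A)+P(B)+P(C) - P(AB)-P(AC)-P(BC) + P(ABC)
= 25/57+35/57+11/19 - 5/19-6/19-22/57 + 13/57
= 17/19

17/19


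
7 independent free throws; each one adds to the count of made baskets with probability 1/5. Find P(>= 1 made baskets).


P(at least one) = 1 - P(none)
P(none) = (1 - 1/5)^7 = (4/5)^7 = 16384/78125
P(at least one) = 1 - 16384/78125 = 61741/78125

61741/78125


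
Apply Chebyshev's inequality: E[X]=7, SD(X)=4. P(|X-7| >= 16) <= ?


k = 16/4 = 4
Chebyshev: P(|X-mu| >= k*sigma) <= 1/k^2 = 1/4^2 = 1/16

1/16


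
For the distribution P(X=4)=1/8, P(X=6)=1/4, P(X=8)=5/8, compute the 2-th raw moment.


E[X^2] = sum(x^2 * P(x))
= 16*1/8 + 36*1/4 + 64*5/8
= 51

51


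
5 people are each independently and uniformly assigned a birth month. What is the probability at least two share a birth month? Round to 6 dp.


P(all different) = prod((12-i)/12 for i=0..4) = 0.381944
P(at least one match) = 1 - 0.381944 = 0.618056

0.618056


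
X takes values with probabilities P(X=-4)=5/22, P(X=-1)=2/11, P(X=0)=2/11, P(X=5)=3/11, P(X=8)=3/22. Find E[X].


E[X] = sum(x * P(x))
= -4*5/22 - 1*2/11 + 0*2/11 + 5*3/11 + 8*3/22
= 15/11

15/11


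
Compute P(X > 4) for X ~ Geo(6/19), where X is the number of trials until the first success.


P(X > 4) = P(first 4 trials all fail) = (1-p)^4 = (13/19)^4 = 28561/130321

28561/130321


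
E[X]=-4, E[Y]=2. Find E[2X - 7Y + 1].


E[2X - 7Y + 1] = 2*E[X] - 7*E[Y] + 1
= (2)*(-4) + (-7)*(2) + (1)
= -8 - 14 + 1 = -21

-21


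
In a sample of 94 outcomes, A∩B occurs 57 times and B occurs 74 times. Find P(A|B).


P(A|B) = P(A∩B)/P(B) = (57/94)/(74/94) = 57/74

57/74


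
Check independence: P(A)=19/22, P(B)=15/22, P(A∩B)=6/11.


P(A)*P(B) = 19/22*15/22 = 285/484
P(A∩B) = 6/11 != 285/484, so not independent

No, A and B are not independent


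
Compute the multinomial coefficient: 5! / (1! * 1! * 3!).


5! = 120
Denominator: 1!=1 * 1!=1 * 3!=6
Coefficient = 120 / 6 = 20

20


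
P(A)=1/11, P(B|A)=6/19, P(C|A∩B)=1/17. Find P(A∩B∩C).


P(A∩B∩C) = P(A) * P(B|A) * P(C|A∩B)
= 1/11 * 6/19 * 1/17
= 6/209 * 1/17 = 6/3553

6/3553


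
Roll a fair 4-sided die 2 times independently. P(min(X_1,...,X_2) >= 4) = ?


P(min >= 4) = P(all X_i >= 4) = (P(X_1 >= 4))^2
= (1/4)^2 = 1/16

1/16


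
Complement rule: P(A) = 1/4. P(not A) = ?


P(A') = 1 - P(A) = 1 - 1/4 = 3/4

3/4


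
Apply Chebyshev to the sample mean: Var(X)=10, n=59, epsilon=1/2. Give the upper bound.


Var(Xbar) = Var(X)/n = 10/59
Chebyshev: P(|Xbar-mu| >= 1/2) <= Var(Xbar)/(1/2)^2 = (10/59)/(1/4) = 40/59

40/59


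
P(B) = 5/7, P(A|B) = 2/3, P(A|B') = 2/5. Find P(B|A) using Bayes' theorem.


P(A) = P(A|B)P(B) + P(A|B')P(B') = 2/3*5/7 + 2/5*2/7 = 62/105
P(B|A) = P(A|B)P(B)/P(A) = (10/21)/(62/105) = 25/31

25/31


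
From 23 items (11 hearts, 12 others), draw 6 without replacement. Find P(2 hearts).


P(X=2) = C(11,2)*C(12,4) / C(23,6)
= 55*495 / 100947
= 27225/100947 = 825/3059

825/3059


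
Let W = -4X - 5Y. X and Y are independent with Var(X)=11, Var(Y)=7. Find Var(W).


Independence => Cov(X,Y)=0
Var(-4X - 5Y) = (-4)^2*Var(X) + (-5)^2*Var(Y)
= 16*11 + 25*7 = 351

351


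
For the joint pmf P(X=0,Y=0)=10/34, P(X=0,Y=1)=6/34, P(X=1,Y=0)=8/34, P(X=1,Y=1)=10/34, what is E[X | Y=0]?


P(Y=0) = 18/34
E[X|Y=0] = (0*10 + 1*8)/18 = 8/18 = 4/9

4/9


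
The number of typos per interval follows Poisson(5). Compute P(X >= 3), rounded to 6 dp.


P(X>=3) = 1 - P(X<=2) = 1 - (e^(-5)*5^0/0! + e^(-5)*5^1/1! + e^(-5)*5^2/2!)
≈ 1 - (0.0067379470 + 0.0336897350 + 0.0842243375)
= 1 - 0.1246520195 = 0.8753479805
≈ 0.875348

0.875348


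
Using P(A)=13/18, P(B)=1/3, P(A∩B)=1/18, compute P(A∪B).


P(A∪B) = P(A) + P(B) - P(A∩B)
= 13/18 + 1/3 - 1/18 = 1

1


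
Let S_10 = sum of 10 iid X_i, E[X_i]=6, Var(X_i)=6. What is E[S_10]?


E[S_n] = n*E[X_1] = 10*6 = 60

60


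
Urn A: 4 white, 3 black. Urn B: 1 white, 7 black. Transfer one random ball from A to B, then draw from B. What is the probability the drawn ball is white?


P(transfer white) = 4/7; P(transfer black) = 3/7
If white transferred: Urn II has 2 white of 9, so P(white|white moved) = 2/9
If black transferred: Urn II has 1 white of 9, so P(white|black moved) = 1/9
By total probability: P(white) = 4/7*2/9 + 3/7*1/9 = 11/63

11/63


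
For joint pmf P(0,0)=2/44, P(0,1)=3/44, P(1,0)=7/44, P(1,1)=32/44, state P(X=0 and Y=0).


Read from table: P(X=0, Y=0) = 2/44 = 1/22

1/22


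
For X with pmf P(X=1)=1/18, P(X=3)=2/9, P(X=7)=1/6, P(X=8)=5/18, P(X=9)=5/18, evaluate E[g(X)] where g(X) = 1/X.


E[1/X] = sum(g(x)*P(x))
= 1*1/18 + 1/3*2/9 + 1/7*1/6 + 1/8*5/18 + 1/9*5/18
= 1987/9072

1987/9072


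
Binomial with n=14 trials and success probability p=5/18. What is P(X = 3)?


P(X=3) = C(14,3) * p^3 * (1-p)^11
= 364 * 125/5832 * 1792160394037/64268410079232
= 20385824482170875/93703341895520256

20385824482170875/93703341895520256


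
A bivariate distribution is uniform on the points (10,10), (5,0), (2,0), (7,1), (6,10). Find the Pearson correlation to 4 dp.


Cov(X,Y) = 8.2000, Var(X) = 6.8000, Var(Y) = 22.5600
rho = Cov/(sqrt(VarX)*sqrt(VarY)) = 0.6620

0.6620


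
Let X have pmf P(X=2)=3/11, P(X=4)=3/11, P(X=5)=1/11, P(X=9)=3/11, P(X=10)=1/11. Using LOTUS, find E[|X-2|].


E[|X-2|] = sum(g(x)*P(x))
= 0*3/11 + 2*3/11 + 3*1/11 + 7*3/11 + 8*1/11
= 38/11

38/11


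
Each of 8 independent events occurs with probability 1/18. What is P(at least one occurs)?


P(at least one) = 1 - P(none)
P(none) = (1 - 1/18)^8 = (17/18)^8 = 6975757441/11019960576
P(at least one) = 1 - 6975757441/11019960576 = 4044203135/11019960576

4044203135/11019960576


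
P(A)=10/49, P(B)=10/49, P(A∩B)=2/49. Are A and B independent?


P(A)*P(B) = 10/49*10/49 = 100/2401
P(A∩B) = 2/49 != 100/2401, so not independent

No, A and B are not independent


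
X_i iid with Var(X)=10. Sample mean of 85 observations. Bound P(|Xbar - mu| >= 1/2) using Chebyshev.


Var(Xbar) = Var(X)/n = 10/85
Chebyshev: P(|Xbar-mu| >= 1/2) <= Var(Xbar)/(1/2)^2 = (2/17)/(1/4) = 8/17

8/17


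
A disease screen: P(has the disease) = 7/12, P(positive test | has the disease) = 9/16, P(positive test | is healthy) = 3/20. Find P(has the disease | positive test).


P(A) = P(A|B)P(B) + P(A|B')P(B') = 9/16*7/12 + 3/20*5/12 = 25/64
P(B|A) = P(A|B)P(B)/P(A) = (21/64)/(25/64) = 21/25

21/25


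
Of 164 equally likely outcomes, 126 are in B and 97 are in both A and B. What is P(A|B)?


P(A|B) = P(A∩B)/P(B) = (97/164)/(126/164) = 97/126

97/126


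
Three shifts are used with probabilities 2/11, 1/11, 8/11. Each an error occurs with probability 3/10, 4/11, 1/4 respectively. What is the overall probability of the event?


P(A) = P(A|B1)P(B1) + P(A|B2)P(B2) + P(A|B3)P(B3)
= 3/10*2/11 + 4/11*1/11 + 1/4*8/11
= 3/55 + 4/121 + 2/11 = 163/605

163/605


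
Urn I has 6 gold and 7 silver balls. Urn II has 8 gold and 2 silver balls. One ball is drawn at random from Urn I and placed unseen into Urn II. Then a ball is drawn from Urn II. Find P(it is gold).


P(transfer gold) = 6/13; P(transfer silver) = 7/13
If gold transferred: Urn II has 9 gold of 11, so P(gold|gold moved) = 9/11
If silver transferred: Urn II has 8 gold of 11, so P(gold|silver moved) = 8/11
By total probability: P(gold) = 6/13*9/11 + 7/13*8/11 = 10/13

10/13


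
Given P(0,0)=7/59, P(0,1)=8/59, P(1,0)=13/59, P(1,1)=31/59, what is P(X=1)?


P(X=1) = P(1,0)+P(1,1) = 13/59 + 31/59 = 44/59

44/59


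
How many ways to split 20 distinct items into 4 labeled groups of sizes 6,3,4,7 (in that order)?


20! = 2432902008176640000
Denominator: 6!=720 * 3!=6 * 4!=24 * 7!=5040
Coefficient = 2432902008176640000 / 522547200 = 4655851200

4655851200


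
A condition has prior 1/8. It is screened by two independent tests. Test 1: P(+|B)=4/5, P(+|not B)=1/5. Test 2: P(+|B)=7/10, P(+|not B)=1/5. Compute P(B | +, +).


After test 1: P(+) = 4/5*1/8 + 1/5*7/8 = 11/40
P(B|+) = (1/10)/(11/40) = 4/11
After test 2 (use post1 as new prior): P(+) = 7/10*4/11 + 1/5*7/11 = 21/55
P(B|+,+) = (14/55)/(21/55) = 2/3

2/3


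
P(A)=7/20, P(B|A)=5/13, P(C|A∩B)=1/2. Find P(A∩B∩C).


P(A∩B∩C) = P(A) * P(B|A) * P(C|A∩B)
= 7/20 * 5/13 * 1/2
= 7/52 * 1/2 = 7/104

7/104


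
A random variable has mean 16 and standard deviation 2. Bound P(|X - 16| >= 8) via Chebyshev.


k = 8/2 = 4
Chebyshev: P(|X-mu| >= k*sigma) <= 1/k^2 = 1/4^2 = 1/16

1/16


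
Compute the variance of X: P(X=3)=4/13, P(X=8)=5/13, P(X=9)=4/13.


E[X] = 88/13, E[X^2] = 680/13
Var(X) = E[X^2] - (E[X])^2 = 680/13 - (88/13)^2 = 1096/169

1096/169


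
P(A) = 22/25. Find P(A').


P(A') = 1 - P(A) = 1 - 22/25 = 3/25

3/25


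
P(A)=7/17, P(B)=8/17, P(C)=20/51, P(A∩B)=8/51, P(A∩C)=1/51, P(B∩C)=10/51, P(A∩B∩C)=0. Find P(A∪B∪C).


P(A∪B∪C) = P(A)+P(B)+P(C) - P(AB)-P(AC)-P(BC) + P(ABC)
= 7/17+8/17+20/51 - 8/51-1/51-10/51 + 0
= 46/51

46/51


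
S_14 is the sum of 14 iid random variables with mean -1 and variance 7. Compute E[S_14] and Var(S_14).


E[S_n] = n*mu = 14*-1 = -14
Var(S_n) = n*sigma^2 = 14*7 = 98

E[S_14]=-14, Var(S_14)=98


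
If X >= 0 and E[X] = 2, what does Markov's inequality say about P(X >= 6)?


Markov: P(X >= a) <= E[X]/a
P(X >= 6) <= 2/6 = 1/3

1/3


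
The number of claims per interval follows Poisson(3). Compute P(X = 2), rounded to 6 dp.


P(X=2) = e^(-3) * 3^2 / 2!
≈ 0.04978706837 * 9 / 2
≈ 0.224042

0.224042


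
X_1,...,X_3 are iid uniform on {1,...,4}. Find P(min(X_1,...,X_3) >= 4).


P(min >= 4) = P(all X_i >= 4) = (P(X_1 >= 4))^3
= (1/4)^3 = 1/64

1/64


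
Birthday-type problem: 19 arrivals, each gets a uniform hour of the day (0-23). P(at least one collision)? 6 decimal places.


P(all different) = prod((24-i)/24 for i=0..18) = 0.000031
P(at least one match) = 1 - 0.000031 = 0.999969

0.999969


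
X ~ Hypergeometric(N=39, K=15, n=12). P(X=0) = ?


P(X=0) = C(15,0)*C(24,12) / C(39,12)
= 1*2704156 / 3910797436
= 2704156/3910797436 = 23/33263

23/33263


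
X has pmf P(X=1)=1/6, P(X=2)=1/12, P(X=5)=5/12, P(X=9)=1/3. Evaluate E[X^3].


E[X^3] = sum(x^3 * P(x))
= 1*1/6 + 8*1/12 + 125*5/12 + 729*1/3
= 3551/12

3551/12


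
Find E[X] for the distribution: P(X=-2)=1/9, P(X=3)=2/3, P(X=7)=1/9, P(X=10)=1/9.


E[X] = sum(x * P(x))
= -2*1/9 + 3*2/3 + 7*1/9 + 10*1/9
= 11/3

11/3


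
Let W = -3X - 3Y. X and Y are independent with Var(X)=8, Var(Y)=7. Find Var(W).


Independence => Cov(X,Y)=0
Var(-3X - 3Y) = (-3)^2*Var(X) + (-3)^2*Var(Y)
= 9*8 + 9*7 = 135

135


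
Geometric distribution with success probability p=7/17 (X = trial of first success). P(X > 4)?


P(X > 4) = P(first 4 trials all fail) = (1-p)^4 = (10/17)^4 = 10000/83521

10000/83521


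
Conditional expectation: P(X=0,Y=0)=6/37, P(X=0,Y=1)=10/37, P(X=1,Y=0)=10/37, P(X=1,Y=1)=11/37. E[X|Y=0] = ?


P(Y=0) = 16/37
E[X|Y=0] = (0*6 + 1*10)/16 = 10/16 = 5/8

5/8


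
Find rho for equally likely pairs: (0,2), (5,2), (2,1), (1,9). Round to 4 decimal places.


Cov(X,Y) = -1.7500, Var(X) = 3.5000, Var(Y) = 10.2500
rho = Cov/(sqrt(VarX)*sqrt(VarY)) = -0.2922

-0.2922


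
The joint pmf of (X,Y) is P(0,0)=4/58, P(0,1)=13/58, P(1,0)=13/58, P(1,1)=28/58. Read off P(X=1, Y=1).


Read from table: P(X=1, Y=1) = 28/58 = 14/29

14/29


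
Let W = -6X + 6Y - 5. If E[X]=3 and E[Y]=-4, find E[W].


E[-6X + 6Y - 5] = -6*E[X] + 6*E[Y] - 5
= (-6)*(3) + (6)*(-4) + (-5)
= -18 - 24 - 5 = -47

-47
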